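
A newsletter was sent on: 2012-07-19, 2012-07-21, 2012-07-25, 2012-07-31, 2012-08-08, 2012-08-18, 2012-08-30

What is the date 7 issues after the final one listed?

Gaps: 2, 4, 6, 8, 10, 12 days — each gap is 2 larger than the previous one.
Next gap: 14 days. 2012-08-30 + 14 days = 2012-09-13.
Next gap: 16 days. 2012-09-13 + 16 days = 2012-09-29.
Next gap: 18 days. 2012-09-29 + 18 days = 2012-10-17.
Next gap: 20 days. 2012-10-17 + 20 days = 2012-11-06.
Next gap: 22 days. 2012-11-06 + 22 days = 2012-11-28.
Next gap: 24 days. 2012-11-28 + 24 days = 2012-12-22.
Next gap: 26 days. 2012-12-22 + 26 days = 2013-01-17.

2013-01-17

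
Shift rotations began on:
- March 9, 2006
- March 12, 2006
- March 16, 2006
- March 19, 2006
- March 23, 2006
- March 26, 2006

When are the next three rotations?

Every event lands on a Thursday or Sunday (gaps cycle 3, 4, 3, 4, 3).
So the schedule is: every Thursday and Sunday.
The following Thursday is March 30, 2006.
Next Sunday: April 2, 2006.
The following Thursday is April 6, 2006.

March 30, 2006; April 2, 2006; April 6, 2006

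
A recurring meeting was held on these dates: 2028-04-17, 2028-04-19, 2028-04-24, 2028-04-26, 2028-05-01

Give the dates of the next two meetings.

Every event lands on a Monday or Wednesday (gaps cycle 2, 5, 2, 5).
So the schedule is: every Monday and Wednesday.
Next Wednesday: 2028-05-03.
Next Monday: 2028-05-08.

2028-05-03, 2028-05-08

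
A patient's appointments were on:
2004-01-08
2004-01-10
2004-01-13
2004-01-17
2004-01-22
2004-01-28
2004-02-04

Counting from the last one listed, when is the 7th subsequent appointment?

Gaps: 2, 3, 4, 5, 6, 7 days — each gap is 1 larger than the previous one.
Next gap: 8 days. 2004-02-04 + 8 days = 2004-02-12.
Next gap: 9 days. 2004-02-12 + 9 days = 2004-02-21.
Next gap: 10 days. 2004-02-21 + 10 days = 2004-03-02.
Next gap: 11 days. 2004-03-02 + 11 days = 2004-03-13.
Next gap: 12 days. 2004-03-13 + 12 days = 2004-03-25.
Next gap: 13 days. 2004-03-25 + 13 days = 2004-04-07.
Next gap: 14 days. 2004-04-07 + 14 days = 2004-04-21.

2004-04-21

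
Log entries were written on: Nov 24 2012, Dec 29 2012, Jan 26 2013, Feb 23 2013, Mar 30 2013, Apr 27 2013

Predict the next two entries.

These are Saturdays with 35, 28, 28, 35, 28-day gaps.
Each is the final Saturday of its month — Dec 29 2012 is past the 28th, so '4th Saturday' doesn't fit.
May 2013 ends with Saturday May 25 2013.
June 2013 ends with Saturday Jun 29 2013.

May 25 2013, Jun 29 2013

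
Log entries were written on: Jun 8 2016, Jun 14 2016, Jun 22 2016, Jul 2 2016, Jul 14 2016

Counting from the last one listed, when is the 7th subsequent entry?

Intervals are 6, 8, 10, 12 days — an arithmetic progression with common difference 2.
Next gap: 14 days. Jul 14 2016 + 14 days = Jul 28 2016.
Next gap: 16 days. Jul 28 2016 + 16 days = Aug 13 2016.
Next gap: 18 days. Aug 13 2016 + 18 days = Aug 31 2016.
Next gap: 20 days. Aug 31 2016 + 20 days = Sep 20 2016.
Next gap: 22 days. Sep 20 2016 + 22 days = Oct 12 2016.
Next gap: 24 days. Oct 12 2016 + 24 days = Nov 5 2016.
Next gap: 26 days. Nov 5 2016 + 26 days = Dec 1 2016.

Dec 1 2016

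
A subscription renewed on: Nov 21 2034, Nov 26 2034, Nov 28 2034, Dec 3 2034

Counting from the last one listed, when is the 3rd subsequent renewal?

Dec 12 2034

Gaps: 5, 2, 5 days — not constant, but cyclic with period 2.
The events fall on every Tuesday and Sunday.
The following Tuesday is Dec 5 2034.
The following Sunday is Dec 10 2034.
Next Tuesday: Dec 12 2034.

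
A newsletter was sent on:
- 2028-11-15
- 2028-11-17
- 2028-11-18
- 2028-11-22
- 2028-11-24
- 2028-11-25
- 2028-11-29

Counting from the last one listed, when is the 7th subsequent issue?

The gap pattern 2, 1, 4, 2, 1, 4 repeats every 3 events.
These are the Wednesdays, Fridays and Saturdays of each week.
The following Friday is 2028-12-01.
Next Saturday: 2028-12-02.
The following Wednesday is 2028-12-06.
The following Friday is 2028-12-08.
Next Saturday: 2028-12-09.
Next Wednesday: 2028-12-13.
The following Friday is 2028-12-15.

2028-12-15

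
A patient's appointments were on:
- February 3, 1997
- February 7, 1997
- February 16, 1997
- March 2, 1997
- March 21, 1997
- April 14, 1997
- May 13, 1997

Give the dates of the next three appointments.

Gaps: 4, 9, 14, 19, 24, 29 days — each gap is 5 larger than the previous one.
Next gap: 34 days. May 13, 1997 + 34 days = June 16, 1997.
Next gap: 39 days. June 16, 1997 + 39 days = July 25, 1997.
Next gap: 44 days. July 25, 1997 + 44 days = September 7, 1997.

June 16, 1997; July 25, 1997; September 7, 1997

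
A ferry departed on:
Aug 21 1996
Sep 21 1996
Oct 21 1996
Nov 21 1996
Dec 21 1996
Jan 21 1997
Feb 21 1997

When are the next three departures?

Gaps: 31, 30, 31, 30, 31, 31 days — not constant. Every event is on the 21st of the month.
Pattern: the 21st of each month.
March 1997: Mar 21 1997.
Next: April 1997 → Apr 21 1997.
Next: May 1997 → May 21 1997.

Mar 21 1997, Apr 21 1997, May 21 1997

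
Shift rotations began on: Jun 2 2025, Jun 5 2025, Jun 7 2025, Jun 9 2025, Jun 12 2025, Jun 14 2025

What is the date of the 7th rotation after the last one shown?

Jun 30 2025

Gaps: 3, 2, 2, 3, 2 days — not constant, but cyclic with period 3.
The events fall on every Monday, Thursday and Saturday.
The following Monday is Jun 16 2025.
Next Thursday: Jun 19 2025.
Next Saturday: Jun 21 2025.
Next Monday: Jun 23 2025.
Next Thursday: Jun 26 2025.
Next Saturday: Jun 28 2025.
The following Monday is Jun 30 2025.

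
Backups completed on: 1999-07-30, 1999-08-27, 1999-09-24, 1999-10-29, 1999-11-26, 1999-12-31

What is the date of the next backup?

All Fridays; the gaps (28, 28, 35, 28, 35) vary with month length.
This is the last Friday of each month.
Last Friday of January 2000: 2000-01-28.

2000-01-28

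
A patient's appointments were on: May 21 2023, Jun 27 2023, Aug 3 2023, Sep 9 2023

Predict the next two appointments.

Oct 16 2023, Nov 22 2023

Every event comes 37 days after the last (37, 37, 37).
Sep 9 2023 + 37 days = Oct 16 2023.
Oct 16 2023 + 37 days = Nov 22 2023.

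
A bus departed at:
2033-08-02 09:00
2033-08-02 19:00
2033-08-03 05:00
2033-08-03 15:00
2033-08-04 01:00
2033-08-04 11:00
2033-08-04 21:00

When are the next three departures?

2033-08-05 07:00, 2033-08-05 17:00, 2033-08-06 03:00

Gaps: 10, 10, 10, 10, 10, 10 hours — each event is 10 hours after the previous one.
2033-08-04 21:00 + 10 h = 2033-08-05 07:00.
2033-08-05 07:00 + 10 h = 2033-08-05 17:00.
2033-08-05 17:00 + 10 h = 2033-08-06 03:00.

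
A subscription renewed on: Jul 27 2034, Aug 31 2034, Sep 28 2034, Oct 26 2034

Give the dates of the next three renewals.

Nov 30 2034, Dec 28 2034, Jan 25 2035

Every date is a Thursday; gaps 35, 28, 28 days.
Each is the last Thursday of its month (at least one falls on the 29th or later, ruling out '4th Thursday').
Last Thursday of November 2034: Nov 30 2034.
Last Thursday of December 2034: Dec 28 2034.
Last Thursday of January 2035: Jan 25 2035.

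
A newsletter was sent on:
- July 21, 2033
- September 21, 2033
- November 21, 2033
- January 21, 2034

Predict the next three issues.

Each date is the 21st; the gaps (62, 61, 61) track the month lengths.
The rule is the 21st of every 2 months.
March 2034: March 21, 2034.
May 2034: May 21, 2034.
July 2034: July 21, 2034.

March 21, 2034; May 21, 2034; July 21, 2034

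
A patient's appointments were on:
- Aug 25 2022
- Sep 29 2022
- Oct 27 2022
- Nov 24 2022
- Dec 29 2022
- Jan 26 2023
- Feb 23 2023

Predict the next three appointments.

Every date is a Thursday; gaps 35, 28, 28, 35, 28, 28 days.
Each is the last Thursday of its month (at least one falls on the 29th or later, ruling out '4th Thursday').
March 2023 ends with Thursday Mar 30 2023.
April 2023 ends with Thursday Apr 27 2023.
Last Thursday of May 2023: May 25 2023.

Mar 30 2023, Apr 27 2023, May 25 2023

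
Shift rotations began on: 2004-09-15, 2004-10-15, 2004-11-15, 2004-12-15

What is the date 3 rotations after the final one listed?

The day-of-month is always 15 (30, 31, 30 days between events).
So this recurs on the 15th of each month.
January 2005: 2005-01-15.
February 2005: 2005-02-15.
March 2005: 2005-03-15.

2005-03-15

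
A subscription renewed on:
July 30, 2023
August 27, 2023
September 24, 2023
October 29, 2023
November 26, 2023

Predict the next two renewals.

All Sundays; the gaps (28, 28, 35, 28) vary with month length.
This is the last Sunday of each month.
Last Sunday of December 2023: December 31, 2023.
Last Sunday of January 2024: January 28, 2024.

December 31, 2023; January 28, 2024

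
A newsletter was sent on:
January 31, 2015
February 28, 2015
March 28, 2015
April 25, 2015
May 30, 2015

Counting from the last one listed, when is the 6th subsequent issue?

November 28, 2015

All Saturdays; the gaps (28, 28, 28, 35) vary with month length.
This is the last Saturday of each month.
Last Saturday of June 2015: June 27, 2015.
July 2015 ends with Saturday July 25, 2015.
August 2015 ends with Saturday August 29, 2015.
September 2015 ends with Saturday September 26, 2015.
Last Saturday of October 2015: October 31, 2015.
November 2015 ends with Saturday November 28, 2015.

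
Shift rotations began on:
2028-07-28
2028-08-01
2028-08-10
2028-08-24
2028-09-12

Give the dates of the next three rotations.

Intervals are 4, 9, 14, 19 days — an arithmetic progression with common difference 5.
Next gap: 24 days. 2028-09-12 + 24 days = 2028-10-06.
Next gap: 29 days. 2028-10-06 + 29 days = 2028-11-04.
Next gap: 34 days. 2028-11-04 + 34 days = 2028-12-08.

2028-10-06, 2028-11-04, 2028-12-08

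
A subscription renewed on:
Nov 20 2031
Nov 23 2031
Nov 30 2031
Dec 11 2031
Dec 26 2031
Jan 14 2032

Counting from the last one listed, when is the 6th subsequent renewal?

Gaps: 3, 7, 11, 15, 19 days — each gap is 4 larger than the previous one.
Next gap: 23 days. Jan 14 2032 + 23 days = Feb 6 2032.
Next gap: 27 days. Feb 6 2032 + 27 days = Mar 4 2032.
Next gap: 31 days. Mar 4 2032 + 31 days = Apr 4 2032.
Next gap: 35 days. Apr 4 2032 + 35 days = May 9 2032.
Next gap: 39 days. May 9 2032 + 39 days = Jun 17 2032.
Next gap: 43 days. Jun 17 2032 + 43 days = Jul 30 2032.

Jul 30 2032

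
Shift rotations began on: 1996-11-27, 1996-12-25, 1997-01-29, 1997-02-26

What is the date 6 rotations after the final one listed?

All Wednesdays; the gaps (28, 35, 28) vary with month length.
This is the last Wednesday of each month.
Last Wednesday of March 1997: 1997-03-26.
Last Wednesday of April 1997: 1997-04-30.
May 1997 ends with Wednesday 1997-05-28.
Last Wednesday of June 1997: 1997-06-25.
Last Wednesday of July 1997: 1997-07-30.
Last Wednesday of August 1997: 1997-08-27.

1997-08-27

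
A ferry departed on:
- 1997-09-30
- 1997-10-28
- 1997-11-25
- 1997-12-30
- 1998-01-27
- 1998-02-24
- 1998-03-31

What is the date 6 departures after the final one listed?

1998-09-29

Every date is a Tuesday; gaps 28, 28, 35, 28, 28, 35 days.
Each is the last Tuesday of its month (at least one falls on the 29th or later, ruling out '4th Tuesday').
April 1998 ends with Tuesday 1998-04-28.
Last Tuesday of May 1998: 1998-05-26.
June 1998 ends with Tuesday 1998-06-30.
Last Tuesday of July 1998: 1998-07-28.
August 1998 ends with Tuesday 1998-08-25.
Last Tuesday of September 1998: 1998-09-29.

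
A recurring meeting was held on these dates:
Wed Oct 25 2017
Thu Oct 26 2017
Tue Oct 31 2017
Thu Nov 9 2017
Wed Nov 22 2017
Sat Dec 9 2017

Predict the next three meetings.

Sat Dec 30 2017, Wed Jan 24 2018, Thu Feb 22 2018

The spacing grows by 4 each time: 1, 5, 9, 13, 17 days.
Next gap: 21 days. Sat Dec 9 2017 + 21 days = Sat Dec 30 2017.
Next gap: 25 days. Sat Dec 30 2017 + 25 days = Wed Jan 24 2018.
Next gap: 29 days. Wed Jan 24 2018 + 29 days = Thu Feb 22 2018.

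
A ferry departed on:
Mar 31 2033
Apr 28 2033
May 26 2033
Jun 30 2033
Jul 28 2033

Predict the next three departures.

These are Thursdays with 28, 28, 35, 28-day gaps.
Each is the final Thursday of its month — Mar 31 2033 is past the 28th, so '4th Thursday' doesn't fit.
Last Thursday of August 2033: Aug 25 2033.
Last Thursday of September 2033: Sep 29 2033.
October 2033 ends with Thursday Oct 27 2033.

Aug 25 2033, Sep 29 2033, Oct 27 2033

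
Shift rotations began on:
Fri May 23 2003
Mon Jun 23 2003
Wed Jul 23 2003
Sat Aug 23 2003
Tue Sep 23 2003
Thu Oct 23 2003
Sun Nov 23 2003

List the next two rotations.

Gaps: 31, 30, 31, 31, 30, 31 days — not constant. Every event is on the 23rd of the month.
Pattern: the 23rd of each month.
December 2003: Tue Dec 23 2003.
Next: January 2004 → Fri Jan 23 2004.

Tue Dec 23 2003, Fri Jan 23 2004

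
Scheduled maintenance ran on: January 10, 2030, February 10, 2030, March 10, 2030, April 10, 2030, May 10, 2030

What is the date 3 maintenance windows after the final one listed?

August 10, 2030

The day-of-month is always 10 (31, 28, 31, 30 days between events).
So this recurs on the 10th of each month.
June 2030: June 10, 2030.
Next: July 2030 → July 10, 2030.
Next: August 2030 → August 10, 2030.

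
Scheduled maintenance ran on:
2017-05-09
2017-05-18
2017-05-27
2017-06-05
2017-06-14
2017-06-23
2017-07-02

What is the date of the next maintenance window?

Gaps between consecutive events: 9, 9, 9, 9, 9, 9 days — a constant 9-day interval.
2017-07-02 + 9 days = 2017-07-11.

2017-07-11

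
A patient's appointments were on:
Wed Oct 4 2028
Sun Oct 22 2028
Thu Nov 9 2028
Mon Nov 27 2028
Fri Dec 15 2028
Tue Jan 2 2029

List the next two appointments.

Sat Jan 20 2029, Wed Feb 7 2029

Every event comes 18 days after the last (18, 18, 18, 18, 18).
Tue Jan 2 2029 + 18 days = Sat Jan 20 2029.
Sat Jan 20 2029 + 18 days = Wed Feb 7 2029.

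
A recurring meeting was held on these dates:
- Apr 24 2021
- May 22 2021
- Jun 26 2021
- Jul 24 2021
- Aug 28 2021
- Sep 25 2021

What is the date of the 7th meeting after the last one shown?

Gaps: 28, 35, 28, 35, 28 days — a mix of 28 and 35. Every date is a Saturday.
Each is the 4th Saturday of its month.
October 2021 — 4th Saturday is Oct 23 2021.
November 2021 — 4th Saturday is Nov 27 2021.
4th Saturday of December 2021: Dec 25 2021.
4th Saturday of January 2022: Jan 22 2022.
4th Saturday of February 2022: Feb 26 2022.
4th Saturday of March 2022: Mar 26 2022.
4th Saturday of April 2022: Apr 23 2022.

Apr 23 2022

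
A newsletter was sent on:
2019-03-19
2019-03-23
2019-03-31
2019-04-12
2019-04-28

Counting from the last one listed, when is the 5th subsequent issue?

2019-09-15

Intervals are 4, 8, 12, 16 days — an arithmetic progression with common difference 4.
Next gap: 20 days. 2019-04-28 + 20 days = 2019-05-18.
Next gap: 24 days. 2019-05-18 + 24 days = 2019-06-11.
Next gap: 28 days. 2019-06-11 + 28 days = 2019-07-09.
Next gap: 32 days. 2019-07-09 + 32 days = 2019-08-10.
Next gap: 36 days. 2019-08-10 + 36 days = 2019-09-15.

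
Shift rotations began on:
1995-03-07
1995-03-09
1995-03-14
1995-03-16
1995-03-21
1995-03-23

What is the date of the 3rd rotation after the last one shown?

The gap pattern 2, 5, 2, 5, 2 repeats every 2 events.
These are the Tuesdays and Thursdays of each week.
The following Tuesday is 1995-03-28.
Next Thursday: 1995-03-30.
The following Tuesday is 1995-04-04.

1995-04-04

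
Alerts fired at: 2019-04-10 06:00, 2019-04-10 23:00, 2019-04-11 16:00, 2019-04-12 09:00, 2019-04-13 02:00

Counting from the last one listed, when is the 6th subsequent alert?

2019-04-17 08:00

Gaps: 17, 17, 17, 17 hours — each event is 17 hours after the previous one.
2019-04-13 02:00 + 17 h = 2019-04-13 19:00.
2019-04-13 19:00 + 17 h = 2019-04-14 12:00.
2019-04-14 12:00 + 17 h = 2019-04-15 05:00.
2019-04-15 05:00 + 17 h = 2019-04-15 22:00.
2019-04-15 22:00 + 17 h = 2019-04-16 15:00.
2019-04-16 15:00 + 17 h = 2019-04-17 08:00.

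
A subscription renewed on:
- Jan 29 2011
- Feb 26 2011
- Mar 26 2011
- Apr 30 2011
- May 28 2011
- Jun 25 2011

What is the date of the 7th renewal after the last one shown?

All Saturdays; the gaps (28, 28, 35, 28, 28) vary with month length.
This is the last Saturday of each month.
Last Saturday of July 2011: Jul 30 2011.
August 2011 ends with Saturday Aug 27 2011.
Last Saturday of September 2011: Sep 24 2011.
Last Saturday of October 2011: Oct 29 2011.
November 2011 ends with Saturday Nov 26 2011.
December 2011 ends with Saturday Dec 31 2011.
Last Saturday of January 2012: Jan 28 2012.

Jan 28 2012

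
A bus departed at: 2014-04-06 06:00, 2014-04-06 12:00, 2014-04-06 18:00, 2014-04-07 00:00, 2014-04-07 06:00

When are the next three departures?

2014-04-07 12:00, 2014-04-07 18:00, 2014-04-08 00:00

Spacing: 6, 6, 6, 6 h — constant 6 h.
2014-04-07 06:00 + 6 h = 2014-04-07 12:00.
2014-04-07 12:00 + 6 h = 2014-04-07 18:00.
2014-04-07 18:00 + 6 h = 2014-04-08 00:00.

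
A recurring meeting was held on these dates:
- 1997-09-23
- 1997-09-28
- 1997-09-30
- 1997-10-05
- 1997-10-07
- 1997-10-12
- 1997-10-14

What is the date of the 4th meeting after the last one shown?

Every event lands on a Tuesday or Sunday (gaps cycle 5, 2, 5, 2, 5, 2).
So the schedule is: every Tuesday and Sunday.
Next Sunday: 1997-10-19.
The following Tuesday is 1997-10-21.
Next Sunday: 1997-10-26.
The following Tuesday is 1997-10-28.

1997-10-28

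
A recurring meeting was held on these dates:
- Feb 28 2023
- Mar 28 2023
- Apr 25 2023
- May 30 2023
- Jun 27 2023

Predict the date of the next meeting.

These are Tuesdays with 28, 28, 35, 28-day gaps.
Each is the final Tuesday of its month — May 30 2023 is past the 28th, so '4th Tuesday' doesn't fit.
July 2023 ends with Tuesday Jul 25 2023.

Jul 25 2023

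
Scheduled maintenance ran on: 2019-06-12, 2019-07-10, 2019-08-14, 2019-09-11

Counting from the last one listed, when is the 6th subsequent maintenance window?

All dates are Wednesdays, 28, 35, 28 days apart.
Specifically, the 2nd Wednesday of each month.
2nd Wednesday of October 2019: 2019-10-09.
November 2019 — 2nd Wednesday is 2019-11-13.
2nd Wednesday of December 2019: 2019-12-11.
January 2020 — 2nd Wednesday is 2020-01-08.
February 2020 — 2nd Wednesday is 2020-02-12.
March 2020 — 2nd Wednesday is 2020-03-11.

2020-03-11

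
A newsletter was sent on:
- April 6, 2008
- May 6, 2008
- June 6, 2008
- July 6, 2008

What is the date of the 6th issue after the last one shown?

The day-of-month is always 6 (30, 31, 30 days between events).
So this recurs on the 6th of each month.
Next: August 2008 → August 6, 2008.
September 2008: September 6, 2008.
Next: October 2008 → October 6, 2008.
November 2008: November 6, 2008.
Next: December 2008 → December 6, 2008.
January 2009: January 6, 2009.

January 6, 2009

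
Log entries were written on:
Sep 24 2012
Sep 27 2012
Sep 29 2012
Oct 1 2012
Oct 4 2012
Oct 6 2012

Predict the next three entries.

Gaps: 3, 2, 2, 3, 2 days — not constant, but cyclic with period 3.
The events fall on every Monday, Thursday and Saturday.
Next Monday: Oct 8 2012.
Next Thursday: Oct 11 2012.
Next Saturday: Oct 13 2012.

Oct 8 2012, Oct 11 2012, Oct 13 2012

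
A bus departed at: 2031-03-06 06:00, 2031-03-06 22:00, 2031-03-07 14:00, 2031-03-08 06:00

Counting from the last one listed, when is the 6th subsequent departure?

2031-03-12 06:00

Gaps: 16, 16, 16 hours — each event is 16 hours after the previous one.
2031-03-08 06:00 + 16 h = 2031-03-08 22:00.
2031-03-08 22:00 + 16 h = 2031-03-09 14:00.
2031-03-09 14:00 + 16 h = 2031-03-10 06:00.
2031-03-10 06:00 + 16 h = 2031-03-10 22:00.
2031-03-10 22:00 + 16 h = 2031-03-11 14:00.
2031-03-11 14:00 + 16 h = 2031-03-12 06:00.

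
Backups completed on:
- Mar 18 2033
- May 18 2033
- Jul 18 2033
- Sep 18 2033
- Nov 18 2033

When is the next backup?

Jan 18 2034

The day-of-month is always 18 (61, 61, 62, 61 days between events).
So this recurs on the 18th of every 2 months.
Next: January 2034 → Jan 18 2034.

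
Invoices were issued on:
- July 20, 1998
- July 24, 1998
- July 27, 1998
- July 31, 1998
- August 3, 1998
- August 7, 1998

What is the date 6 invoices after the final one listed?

August 28, 1998

The gap pattern 4, 3, 4, 3, 4 repeats every 2 events.
These are the Mondays and Fridays of each week.
Next Monday: August 10, 1998.
Next Friday: August 14, 1998.
Next Monday: August 17, 1998.
The following Friday is August 21, 1998.
The following Monday is August 24, 1998.
The following Friday is August 28, 1998.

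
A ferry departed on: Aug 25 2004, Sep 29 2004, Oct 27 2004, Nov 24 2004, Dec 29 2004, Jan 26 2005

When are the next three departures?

Feb 23 2005, Mar 30 2005, Apr 27 2005

These are Wednesdays with 35, 28, 28, 35, 28-day gaps.
Each is the final Wednesday of its month — Sep 29 2004 is past the 28th, so '4th Wednesday' doesn't fit.
Last Wednesday of February 2005: Feb 23 2005.
Last Wednesday of March 2005: Mar 30 2005.
April 2005 ends with Wednesday Apr 27 2005.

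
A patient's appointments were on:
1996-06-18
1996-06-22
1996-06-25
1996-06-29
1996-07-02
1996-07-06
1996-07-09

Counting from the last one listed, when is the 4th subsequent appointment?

1996-07-23

Every event lands on a Tuesday or Saturday (gaps cycle 4, 3, 4, 3, 4, 3).
So the schedule is: every Tuesday and Saturday.
The following Saturday is 1996-07-13.
The following Tuesday is 1996-07-16.
The following Saturday is 1996-07-20.
Next Tuesday: 1996-07-23.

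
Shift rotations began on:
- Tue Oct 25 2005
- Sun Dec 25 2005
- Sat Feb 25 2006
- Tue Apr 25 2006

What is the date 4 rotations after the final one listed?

Gaps: 61, 62, 59 days — not constant. Every event is on the 25th of the month.
Pattern: the 25th of every 2 months.
June 2006: Sun Jun 25 2006.
Next: August 2006 → Fri Aug 25 2006.
October 2006: Wed Oct 25 2006.
Next: December 2006 → Mon Dec 25 2006.

Mon Dec 25 2006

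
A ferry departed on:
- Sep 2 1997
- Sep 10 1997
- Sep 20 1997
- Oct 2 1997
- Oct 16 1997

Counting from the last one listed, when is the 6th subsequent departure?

Feb 19 1998

The spacing grows by 2 each time: 8, 10, 12, 14 days.
Next gap: 16 days. Oct 16 1997 + 16 days = Nov 1 1997.
Next gap: 18 days. Nov 1 1997 + 18 days = Nov 19 1997.
Next gap: 20 days. Nov 19 1997 + 20 days = Dec 9 1997.
Next gap: 22 days. Dec 9 1997 + 22 days = Dec 31 1997.
Next gap: 24 days. Dec 31 1997 + 24 days = Jan 24 1998.
Next gap: 26 days. Jan 24 1998 + 26 days = Feb 19 1998.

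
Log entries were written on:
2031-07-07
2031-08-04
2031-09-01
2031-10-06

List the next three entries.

All dates are Mondays, 28, 28, 35 days apart.
Specifically, the 1st Monday of each month.
1st Monday of November 2031: 2031-11-03.
December 2031 — 1st Monday is 2031-12-01.
1st Monday of January 2032: 2032-01-05.

2031-11-03, 2031-12-01, 2032-01-05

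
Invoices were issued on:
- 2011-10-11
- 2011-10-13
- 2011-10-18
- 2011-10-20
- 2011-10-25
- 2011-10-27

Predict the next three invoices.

2011-11-01, 2011-11-03, 2011-11-08

The gap pattern 2, 5, 2, 5, 2 repeats every 2 events.
These are the Tuesdays and Thursdays of each week.
Next Tuesday: 2011-11-01.
Next Thursday: 2011-11-03.
Next Tuesday: 2011-11-08.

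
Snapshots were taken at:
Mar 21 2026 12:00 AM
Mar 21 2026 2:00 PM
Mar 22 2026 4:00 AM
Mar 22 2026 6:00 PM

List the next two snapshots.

The interval is a steady 14 hours (14, 14, 14).
Mar 22 2026 6:00 PM + 14 h = Mar 23 2026 8:00 AM.
Mar 23 2026 8:00 AM + 14 h = Mar 23 2026 10:00 PM.

Mar 23 2026 8:00 AM, Mar 23 2026 10:00 PM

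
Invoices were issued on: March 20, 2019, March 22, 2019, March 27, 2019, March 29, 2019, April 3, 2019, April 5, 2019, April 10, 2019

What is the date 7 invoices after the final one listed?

May 3, 2019

Gaps: 2, 5, 2, 5, 2, 5 days — not constant, but cyclic with period 2.
The events fall on every Wednesday and Friday.
Next Friday: April 12, 2019.
The following Wednesday is April 17, 2019.
The following Friday is April 19, 2019.
The following Wednesday is April 24, 2019.
Next Friday: April 26, 2019.
The following Wednesday is May 1, 2019.
Next Friday: May 3, 2019.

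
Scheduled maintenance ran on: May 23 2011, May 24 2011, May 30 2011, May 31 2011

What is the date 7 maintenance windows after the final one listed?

Jun 27 2011

Every event lands on a Monday or Tuesday (gaps cycle 1, 6, 1).
So the schedule is: every Monday and Tuesday.
The following Monday is Jun 6 2011.
The following Tuesday is Jun 7 2011.
Next Monday: Jun 13 2011.
Next Tuesday: Jun 14 2011.
Next Monday: Jun 20 2011.
The following Tuesday is Jun 21 2011.
Next Monday: Jun 27 2011.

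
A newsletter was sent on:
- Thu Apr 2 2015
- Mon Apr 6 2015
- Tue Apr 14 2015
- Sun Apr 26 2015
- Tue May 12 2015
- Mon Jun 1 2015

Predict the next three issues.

Thu Jun 25 2015, Thu Jul 23 2015, Mon Aug 24 2015

Gaps: 4, 8, 12, 16, 20 days — each gap is 4 larger than the previous one.
Next gap: 24 days. Mon Jun 1 2015 + 24 days = Thu Jun 25 2015.
Next gap: 28 days. Thu Jun 25 2015 + 28 days = Thu Jul 23 2015.
Next gap: 32 days. Thu Jul 23 2015 + 32 days = Mon Aug 24 2015.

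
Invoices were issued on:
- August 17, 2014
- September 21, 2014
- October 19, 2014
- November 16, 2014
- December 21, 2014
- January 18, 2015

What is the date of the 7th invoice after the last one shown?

All dates are Sundays, 35, 28, 28, 35, 28 days apart.
Specifically, the 3rd Sunday of each month.
3rd Sunday of February 2015: February 15, 2015.
3rd Sunday of March 2015: March 15, 2015.
April 2015 — 3rd Sunday is April 19, 2015.
3rd Sunday of May 2015: May 17, 2015.
June 2015 — 3rd Sunday is June 21, 2015.
3rd Sunday of July 2015: July 19, 2015.
3rd Sunday of August 2015: August 16, 2015.

August 16, 2015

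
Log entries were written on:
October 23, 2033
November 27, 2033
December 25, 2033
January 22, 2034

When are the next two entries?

All dates are Sundays, 35, 28, 28 days apart.
Specifically, the 4th Sunday of each month.
4th Sunday of February 2034: February 26, 2034.
4th Sunday of March 2034: March 26, 2034.

February 26, 2034; March 26, 2034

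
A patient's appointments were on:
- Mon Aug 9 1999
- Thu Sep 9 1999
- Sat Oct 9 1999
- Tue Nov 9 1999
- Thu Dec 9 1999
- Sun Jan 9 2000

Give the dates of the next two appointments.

Wed Feb 9 2000, Thu Mar 9 2000

Gaps: 31, 30, 31, 30, 31 days — not constant. Every event is on the 9th of the month.
Pattern: the 9th of each month.
Next: February 2000 → Wed Feb 9 2000.
March 2000: Thu Mar 9 2000.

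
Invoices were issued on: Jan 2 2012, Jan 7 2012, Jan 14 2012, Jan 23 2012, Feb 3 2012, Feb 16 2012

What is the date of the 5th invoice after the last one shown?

May 21 2012

Gaps: 5, 7, 9, 11, 13 days — each gap is 2 larger than the previous one.
Next gap: 15 days. Feb 16 2012 + 15 days = Mar 2 2012.
Next gap: 17 days. Mar 2 2012 + 17 days = Mar 19 2012.
Next gap: 19 days. Mar 19 2012 + 19 days = Apr 7 2012.
Next gap: 21 days. Apr 7 2012 + 21 days = Apr 28 2012.
Next gap: 23 days. Apr 28 2012 + 23 days = May 21 2012.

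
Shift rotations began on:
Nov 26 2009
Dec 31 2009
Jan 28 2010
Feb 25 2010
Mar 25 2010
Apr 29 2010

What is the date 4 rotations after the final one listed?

All Thursdays; the gaps (35, 28, 28, 28, 35) vary with month length.
This is the last Thursday of each month.
May 2010 ends with Thursday May 27 2010.
Last Thursday of June 2010: Jun 24 2010.
Last Thursday of July 2010: Jul 29 2010.
August 2010 ends with Thursday Aug 26 2010.

Aug 26 2010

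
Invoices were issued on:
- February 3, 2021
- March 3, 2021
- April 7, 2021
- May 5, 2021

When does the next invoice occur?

All dates are Wednesdays, 28, 35, 28 days apart.
Specifically, the 1st Wednesday of each month.
June 2021 — 1st Wednesday is June 2, 2021.

June 2, 2021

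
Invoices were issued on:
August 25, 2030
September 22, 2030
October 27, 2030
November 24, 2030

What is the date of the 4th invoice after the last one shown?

These are Sundays at 28- or 35-day spacing (28, 35, 28).
The pattern: 4th Sunday of the month.
4th Sunday of December 2030: December 22, 2030.
4th Sunday of January 2031: January 26, 2031.
February 2031 — 4th Sunday is February 23, 2031.
March 2031 — 4th Sunday is March 23, 2031.

March 23, 2031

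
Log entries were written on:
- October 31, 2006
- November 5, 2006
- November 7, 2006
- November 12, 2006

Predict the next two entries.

The gap pattern 5, 2, 5 repeats every 2 events.
These are the Tuesdays and Sundays of each week.
The following Tuesday is November 14, 2006.
Next Sunday: November 19, 2006.

November 14, 2006; November 19, 2006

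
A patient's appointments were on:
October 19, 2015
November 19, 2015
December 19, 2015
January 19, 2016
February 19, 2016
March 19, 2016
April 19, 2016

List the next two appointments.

May 19, 2016; June 19, 2016

Gaps: 31, 30, 31, 31, 29, 31 days — not constant. Every event is on the 19th of the month.
Pattern: the 19th of each month.
May 2016: May 19, 2016.
June 2016: June 19, 2016.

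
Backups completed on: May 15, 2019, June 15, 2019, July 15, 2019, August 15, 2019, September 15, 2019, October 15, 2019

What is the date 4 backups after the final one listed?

Gaps: 31, 30, 31, 31, 30 days — not constant. Every event is on the 15th of the month.
Pattern: the 15th of each month.
Next: November 2019 → November 15, 2019.
December 2019: December 15, 2019.
January 2020: January 15, 2020.
February 2020: February 15, 2020.

February 15, 2020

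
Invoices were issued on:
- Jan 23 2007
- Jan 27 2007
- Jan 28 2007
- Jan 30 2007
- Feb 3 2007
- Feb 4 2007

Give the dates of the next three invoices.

Feb 6 2007, Feb 10 2007, Feb 11 2007

Every event lands on a Tuesday or Saturday or Sunday (gaps cycle 4, 1, 2, 4, 1).
So the schedule is: every Tuesday, Saturday and Sunday.
The following Tuesday is Feb 6 2007.
Next Saturday: Feb 10 2007.
The following Sunday is Feb 11 2007.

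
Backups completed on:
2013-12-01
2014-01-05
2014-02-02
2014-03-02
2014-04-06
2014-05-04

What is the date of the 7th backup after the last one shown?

All dates are Sundays, 35, 28, 28, 35, 28 days apart.
Specifically, the 1st Sunday of each month.
June 2014 — 1st Sunday is 2014-06-01.
July 2014 — 1st Sunday is 2014-07-06.
1st Sunday of August 2014: 2014-08-03.
1st Sunday of September 2014: 2014-09-07.
October 2014 — 1st Sunday is 2014-10-05.
1st Sunday of November 2014: 2014-11-02.
December 2014 — 1st Sunday is 2014-12-07.

2014-12-07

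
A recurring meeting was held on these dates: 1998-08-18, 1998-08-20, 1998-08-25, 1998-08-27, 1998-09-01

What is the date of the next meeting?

1998-09-03

Every event lands on a Tuesday or Thursday (gaps cycle 2, 5, 2, 5).
So the schedule is: every Tuesday and Thursday.
Next Thursday: 1998-09-03.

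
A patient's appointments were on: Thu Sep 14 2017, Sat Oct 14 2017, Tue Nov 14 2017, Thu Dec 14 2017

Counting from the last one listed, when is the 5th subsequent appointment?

Mon May 14 2018

Gaps: 30, 31, 30 days — not constant. Every event is on the 14th of the month.
Pattern: the 14th of each month.
January 2018: Sun Jan 14 2018.
Next: February 2018 → Wed Feb 14 2018.
Next: March 2018 → Wed Mar 14 2018.
Next: April 2018 → Sat Apr 14 2018.
Next: May 2018 → Mon May 14 2018.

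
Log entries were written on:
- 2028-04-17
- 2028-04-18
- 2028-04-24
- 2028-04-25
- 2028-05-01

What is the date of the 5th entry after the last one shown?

2028-05-16

The gap pattern 1, 6, 1, 6 repeats every 2 events.
These are the Mondays and Tuesdays of each week.
Next Tuesday: 2028-05-02.
Next Monday: 2028-05-08.
The following Tuesday is 2028-05-09.
The following Monday is 2028-05-15.
The following Tuesday is 2028-05-16.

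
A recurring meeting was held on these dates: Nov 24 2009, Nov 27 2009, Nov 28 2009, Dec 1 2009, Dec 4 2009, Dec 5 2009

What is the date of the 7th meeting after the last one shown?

Every event lands on a Tuesday or Friday or Saturday (gaps cycle 3, 1, 3, 3, 1).
So the schedule is: every Tuesday, Friday and Saturday.
The following Tuesday is Dec 8 2009.
The following Friday is Dec 11 2009.
The following Saturday is Dec 12 2009.
The following Tuesday is Dec 15 2009.
Next Friday: Dec 18 2009.
Next Saturday: Dec 19 2009.
Next Tuesday: Dec 22 2009.

Dec 22 2009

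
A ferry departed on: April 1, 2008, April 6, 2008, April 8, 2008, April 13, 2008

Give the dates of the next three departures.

Gaps: 5, 2, 5 days — not constant, but cyclic with period 2.
The events fall on every Tuesday and Sunday.
The following Tuesday is April 15, 2008.
Next Sunday: April 20, 2008.
The following Tuesday is April 22, 2008.

April 15, 2008; April 20, 2008; April 22, 2008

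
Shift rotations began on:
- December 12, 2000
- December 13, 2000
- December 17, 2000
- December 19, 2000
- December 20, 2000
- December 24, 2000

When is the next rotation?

Gaps: 1, 4, 2, 1, 4 days — not constant, but cyclic with period 3.
The events fall on every Tuesday, Wednesday and Sunday.
Next Tuesday: December 26, 2000.

December 26, 2000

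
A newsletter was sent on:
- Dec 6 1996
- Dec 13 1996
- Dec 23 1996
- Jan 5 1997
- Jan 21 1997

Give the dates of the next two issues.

Feb 9 1997, Mar 3 1997

Intervals are 7, 10, 13, 16 days — an arithmetic progression with common difference 3.
Next gap: 19 days. Jan 21 1997 + 19 days = Feb 9 1997.
Next gap: 22 days. Feb 9 1997 + 22 days = Mar 3 1997.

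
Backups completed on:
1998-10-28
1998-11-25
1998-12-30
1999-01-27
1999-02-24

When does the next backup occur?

Every date is a Wednesday; gaps 28, 35, 28, 28 days.
Each is the last Wednesday of its month (at least one falls on the 29th or later, ruling out '4th Wednesday').
March 1999 ends with Wednesday 1999-03-31.

1999-03-31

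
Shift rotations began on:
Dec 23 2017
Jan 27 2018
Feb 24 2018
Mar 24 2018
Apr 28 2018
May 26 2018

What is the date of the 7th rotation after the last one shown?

Dec 22 2018

All dates are Saturdays, 35, 28, 28, 35, 28 days apart.
Specifically, the 4th Saturday of each month.
June 2018 — 4th Saturday is Jun 23 2018.
4th Saturday of July 2018: Jul 28 2018.
4th Saturday of August 2018: Aug 25 2018.
4th Saturday of September 2018: Sep 22 2018.
October 2018 — 4th Saturday is Oct 27 2018.
4th Saturday of November 2018: Nov 24 2018.
4th Saturday of December 2018: Dec 22 2018.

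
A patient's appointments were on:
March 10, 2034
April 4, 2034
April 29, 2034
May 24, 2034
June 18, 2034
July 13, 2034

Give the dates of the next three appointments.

August 7, 2034; September 1, 2034; September 26, 2034

Every event comes 25 days after the last (25, 25, 25, 25, 25).
July 13, 2034 + 25 days = August 7, 2034.
August 7, 2034 + 25 days = September 1, 2034.
September 1, 2034 + 25 days = September 26, 2034.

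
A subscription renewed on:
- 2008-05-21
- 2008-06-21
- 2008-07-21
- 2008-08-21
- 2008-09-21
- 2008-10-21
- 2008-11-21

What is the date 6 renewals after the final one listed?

Each date is the 21st; the gaps (31, 30, 31, 31, 30, 31) track the month lengths.
The rule is the 21st of each month.
December 2008: 2008-12-21.
January 2009: 2009-01-21.
February 2009: 2009-02-21.
March 2009: 2009-03-21.
Next: April 2009 → 2009-04-21.
May 2009: 2009-05-21.

2009-05-21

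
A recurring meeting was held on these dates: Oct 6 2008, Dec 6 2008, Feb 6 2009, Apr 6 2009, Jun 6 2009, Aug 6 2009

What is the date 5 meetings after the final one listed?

Each date is the 6th; the gaps (61, 62, 59, 61, 61) track the month lengths.
The rule is the 6th of every 2 months.
October 2009: Oct 6 2009.
December 2009: Dec 6 2009.
Next: February 2010 → Feb 6 2010.
April 2010: Apr 6 2010.
June 2010: Jun 6 2010.

Jun 6 2010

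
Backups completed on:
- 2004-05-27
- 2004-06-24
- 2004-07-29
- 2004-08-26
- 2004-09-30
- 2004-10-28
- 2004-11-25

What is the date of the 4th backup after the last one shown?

Every date is a Thursday; gaps 28, 35, 28, 35, 28, 28 days.
Each is the last Thursday of its month (at least one falls on the 29th or later, ruling out '4th Thursday').
December 2004 ends with Thursday 2004-12-30.
Last Thursday of January 2005: 2005-01-27.
Last Thursday of February 2005: 2005-02-24.
Last Thursday of March 2005: 2005-03-31.

2005-03-31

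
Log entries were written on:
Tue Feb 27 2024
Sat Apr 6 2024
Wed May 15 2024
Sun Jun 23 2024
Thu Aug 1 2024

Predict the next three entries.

The spacing is 39, 39, 39, 39 days — always 39 days.
Thu Aug 1 2024 + 39 days = Mon Sep 9 2024.
Mon Sep 9 2024 + 39 days = Fri Oct 18 2024.
Fri Oct 18 2024 + 39 days = Tue Nov 26 2024.

Mon Sep 9 2024, Fri Oct 18 2024, Tue Nov 26 2024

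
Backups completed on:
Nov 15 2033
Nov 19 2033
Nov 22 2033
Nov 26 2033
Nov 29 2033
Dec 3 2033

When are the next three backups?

Gaps: 4, 3, 4, 3, 4 days — not constant, but cyclic with period 2.
The events fall on every Tuesday and Saturday.
The following Tuesday is Dec 6 2033.
The following Saturday is Dec 10 2033.
Next Tuesday: Dec 13 2033.

Dec 6 2033, Dec 10 2033, Dec 13 2033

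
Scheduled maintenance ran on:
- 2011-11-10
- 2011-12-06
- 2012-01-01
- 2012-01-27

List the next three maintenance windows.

2012-02-22, 2012-03-19, 2012-04-14

The spacing is 26, 26, 26 days — always 26 days.
2012-01-27 + 26 days = 2012-02-22.
2012-02-22 + 26 days = 2012-03-19.
2012-03-19 + 26 days = 2012-04-14.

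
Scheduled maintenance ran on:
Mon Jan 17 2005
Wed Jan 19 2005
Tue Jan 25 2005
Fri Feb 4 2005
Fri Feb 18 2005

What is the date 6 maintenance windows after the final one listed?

Fri Aug 5 2005

Intervals are 2, 6, 10, 14 days — an arithmetic progression with common difference 4.
Next gap: 18 days. Fri Feb 18 2005 + 18 days = Tue Mar 8 2005.
Next gap: 22 days. Tue Mar 8 2005 + 22 days = Wed Mar 30 2005.
Next gap: 26 days. Wed Mar 30 2005 + 26 days = Mon Apr 25 2005.
Next gap: 30 days. Mon Apr 25 2005 + 30 days = Wed May 25 2005.
Next gap: 34 days. Wed May 25 2005 + 34 days = Tue Jun 28 2005.
Next gap: 38 days. Tue Jun 28 2005 + 38 days = Fri Aug 5 2005.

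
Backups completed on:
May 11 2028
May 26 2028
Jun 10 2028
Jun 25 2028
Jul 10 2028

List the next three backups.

The spacing is 15, 15, 15, 15 days — always 15 days.
Jul 10 2028 + 15 days = Jul 25 2028.
Jul 25 2028 + 15 days = Aug 9 2028.
Aug 9 2028 + 15 days = Aug 24 2028.

Jul 25 2028, Aug 9 2028, Aug 24 2028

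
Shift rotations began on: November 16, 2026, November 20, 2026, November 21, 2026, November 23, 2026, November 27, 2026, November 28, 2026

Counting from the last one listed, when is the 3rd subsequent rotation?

Every event lands on a Monday or Friday or Saturday (gaps cycle 4, 1, 2, 4, 1).
So the schedule is: every Monday, Friday and Saturday.
The following Monday is November 30, 2026.
The following Friday is December 4, 2026.
The following Saturday is December 5, 2026.

December 5, 2026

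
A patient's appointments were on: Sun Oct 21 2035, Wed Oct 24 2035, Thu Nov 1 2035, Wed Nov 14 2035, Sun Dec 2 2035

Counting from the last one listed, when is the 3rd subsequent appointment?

Sun Feb 24 2036

Gaps: 3, 8, 13, 18 days — each gap is 5 larger than the previous one.
Next gap: 23 days. Sun Dec 2 2035 + 23 days = Tue Dec 25 2035.
Next gap: 28 days. Tue Dec 25 2035 + 28 days = Tue Jan 22 2036.
Next gap: 33 days. Tue Jan 22 2036 + 33 days = Sun Feb 24 2036.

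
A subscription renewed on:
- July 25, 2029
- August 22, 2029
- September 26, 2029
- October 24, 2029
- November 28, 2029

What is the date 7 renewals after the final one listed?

These are Wednesdays at 28- or 35-day spacing (28, 35, 28, 35).
The pattern: 4th Wednesday of the month.
4th Wednesday of December 2029: December 26, 2029.
January 2030 — 4th Wednesday is January 23, 2030.
4th Wednesday of February 2030: February 27, 2030.
4th Wednesday of March 2030: March 27, 2030.
April 2030 — 4th Wednesday is April 24, 2030.
May 2030 — 4th Wednesday is May 22, 2030.
4th Wednesday of June 2030: June 26, 2030.

June 26, 2030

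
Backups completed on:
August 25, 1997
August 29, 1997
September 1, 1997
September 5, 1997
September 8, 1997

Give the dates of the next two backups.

September 12, 1997; September 15, 1997

The gap pattern 4, 3, 4, 3 repeats every 2 events.
These are the Mondays and Fridays of each week.
Next Friday: September 12, 1997.
Next Monday: September 15, 1997.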